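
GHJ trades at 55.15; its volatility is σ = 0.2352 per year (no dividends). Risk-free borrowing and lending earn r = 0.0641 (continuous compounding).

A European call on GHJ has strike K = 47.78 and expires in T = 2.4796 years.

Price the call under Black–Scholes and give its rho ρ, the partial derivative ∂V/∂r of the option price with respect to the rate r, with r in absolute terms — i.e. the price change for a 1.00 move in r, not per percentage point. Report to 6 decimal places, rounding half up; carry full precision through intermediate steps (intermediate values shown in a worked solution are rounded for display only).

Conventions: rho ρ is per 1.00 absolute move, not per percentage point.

price = 16.420904
ρ = 74.391296

σ√T = 0.2352·√2.4796 = 0.370363
d₁ = (ln(S/K) + (r+σ²/2)T) / (σ√T) = (ln(55.15/47.78) + (0.0641+0.2352²/2)·2.4796) / 0.370363 = (0.143450 + 0.227527) / 0.370363 = 1.001655
d₂ = d₁ − σ√T = 1.001655 − 0.370363 = 0.631292
e^{−rT} = 0.853046
N(d₁) = 0.841745,  N(d₂) = 0.736075
Call price V = S·N(d₁) − K·e^{−rT}·N(d₂) = 46.422233 − 30.001329 = 16.420904
ρ = K·T·e^{−rT}·N(d₂) = 74.391296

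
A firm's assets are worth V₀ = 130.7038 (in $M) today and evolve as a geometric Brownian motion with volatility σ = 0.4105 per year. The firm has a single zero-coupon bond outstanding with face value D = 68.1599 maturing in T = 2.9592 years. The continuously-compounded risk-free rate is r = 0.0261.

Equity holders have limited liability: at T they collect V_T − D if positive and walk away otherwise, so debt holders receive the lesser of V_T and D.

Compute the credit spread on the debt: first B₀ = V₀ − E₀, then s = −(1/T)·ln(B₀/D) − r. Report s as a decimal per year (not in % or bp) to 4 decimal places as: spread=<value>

Apply the equity-as-call identities (strike 68.1599, horizon 2.9592 years):
d₁ = [ln(V₀/D) + (r + σ²/2)T] / (σ√T)
   = [ln(130.7038/68.1599) + (0.0261 + 0.5·0.4105²)·2.9592] / (0.4105·√2.9592)
   = [0.651077 + 0.326563] / 0.706155 = 1.384455
d₂ = d₁ − σ√T = 1.384455 − 0.706155 = 0.678299
N(d₁) = 0.916890,  N(d₂) = 0.751209,  e^(−rT) = 0.925672
E₀ = V₀·N(d₁) − D·e^(−rT)·N(d₂)
   = 130.7038·0.916890 − 68.1599·0.925672·0.751209 = 72.444481
B₀ = V₀ − E₀ = 130.7038 − 72.444481 = 58.259319
spread = −(1/T)·ln(B₀/D) − r = −(1/2.9592)·ln(58.259319/68.1599) − 0.0261 = 0.02693878

spread=0.0269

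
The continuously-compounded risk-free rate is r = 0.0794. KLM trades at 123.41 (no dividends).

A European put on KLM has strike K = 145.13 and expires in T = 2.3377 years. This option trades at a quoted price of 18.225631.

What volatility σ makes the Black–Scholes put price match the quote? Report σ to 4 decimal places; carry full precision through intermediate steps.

At σ = 0.2656 the Black–Scholes value reproduces the quote:
σ√T = 0.2656·√2.3377 = 0.406090
d₁ = (ln(S/K) + (r+σ²/2)T) / (σ√T) = (ln(123.41/145.13) + (0.0794+0.2656²/2)·2.3377) / 0.406090 = (-0.162118 + 0.268068) / 0.406090 = 0.260903
d₂ = d₁ − σ√T = 0.260903 − 0.406090 = -0.145187
e^{−rT} = 0.830595
N(−d₁) = 0.397084,  N(−d₂) = 0.557718
V = K·e^{−rT}·N(−d₂) − S·N(−d₁) = 67.229714 − 49.004082 = 18.225631 (the observed quote) — the price is monotone increasing in volatility, hence this σ is the only solution

sigma = 0.2656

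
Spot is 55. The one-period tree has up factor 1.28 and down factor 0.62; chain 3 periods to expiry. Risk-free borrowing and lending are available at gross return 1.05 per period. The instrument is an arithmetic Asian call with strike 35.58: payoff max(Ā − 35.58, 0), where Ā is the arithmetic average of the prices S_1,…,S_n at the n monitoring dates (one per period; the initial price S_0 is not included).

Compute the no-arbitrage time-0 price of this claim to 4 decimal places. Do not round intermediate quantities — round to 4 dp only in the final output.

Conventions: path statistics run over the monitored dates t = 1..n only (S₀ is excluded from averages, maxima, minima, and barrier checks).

price = 22.7557

No-arbitrage gives p* = (R−d)/(u−d) = 0.6515: enumerate every path, weight its payoff by its p*-probability, and discount by R^3.
Enumerate all 2^3 = 8 price paths (U = up ×1.28, D = down ×0.62); each path with k up-moves has probability p*^k·(1−p*)^(3−k).
DDD: Ā=22.7833, payoff=0.0000, prob=0.042321
UDD: Ā=47.0366, payoff=11.4566, prob=0.079121
DUD: Ā=34.9366, payoff=0.0000, prob=0.079121
UUD: Ā=72.1271, payoff=36.5471, prob=0.147922
DDU: Ā=27.4346, payoff=0.0000, prob=0.079121
UDU: Ā=56.6391, payoff=21.0591, prob=0.147922
DUU: Ā=44.5391, payoff=8.9591, prob=0.147922
UUU: Ā=91.9518, payoff=56.3718, prob=0.276550
Price = Σ prob·payoff / R^3 = 26.342569 / 1.157625 = 22.7557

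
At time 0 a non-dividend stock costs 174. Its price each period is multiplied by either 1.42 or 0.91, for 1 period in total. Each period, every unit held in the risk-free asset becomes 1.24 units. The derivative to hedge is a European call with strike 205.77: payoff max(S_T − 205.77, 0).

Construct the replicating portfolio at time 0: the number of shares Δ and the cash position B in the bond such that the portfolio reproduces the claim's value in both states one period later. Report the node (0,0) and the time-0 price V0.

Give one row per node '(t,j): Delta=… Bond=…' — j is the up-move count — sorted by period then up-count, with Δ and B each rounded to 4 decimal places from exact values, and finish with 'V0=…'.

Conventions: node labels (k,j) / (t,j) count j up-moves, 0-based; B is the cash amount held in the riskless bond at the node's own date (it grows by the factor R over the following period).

(0,0): Delta=0.4655 Bond=-59.4435
V0=21.5565

Since d<R<u, set p* = (R−d)/(u−d) = 0.6471; price each node as the discounted p*-expectation of its children.
Payoffs at expiry: V(1,0)=0.0000, V(1,1)=41.3100
  t=0,j=0: stock 174.0000 → up 247.0800 (V=41.3100), down 158.3400 (V=0.0000). Price 21.5565; hedge Δ=0.4655, bond B=-59.4435.
Verification: the root portfolio costs Δ(0,0)·S0 + B(0,0) = 21.5565, matching V0.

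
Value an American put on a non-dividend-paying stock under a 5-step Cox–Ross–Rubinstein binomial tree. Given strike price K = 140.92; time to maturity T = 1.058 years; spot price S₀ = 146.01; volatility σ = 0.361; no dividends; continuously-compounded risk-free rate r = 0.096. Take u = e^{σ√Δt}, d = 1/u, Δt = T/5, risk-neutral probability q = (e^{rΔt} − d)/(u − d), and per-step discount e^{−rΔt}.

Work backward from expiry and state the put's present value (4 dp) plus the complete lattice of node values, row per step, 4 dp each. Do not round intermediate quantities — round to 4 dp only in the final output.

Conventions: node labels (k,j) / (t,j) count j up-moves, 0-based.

params: Δt=0.21160 u=1.18064 d=0.84700 q=0.52009 e^(-rΔt)=0.97989
t_5 payoffs: 77.2715 52.1991 17.2502 0.0000 0.0000 0.0000
k=4: node(4,0) S=75.1462 payoff=65.7738 vs cont=62.9401 → 65.7738 [stop]  node(4,1) S=104.7478 payoff=36.1722 vs cont=33.3385 → 36.1722 [stop]  node(4,2) S=146.0100 payoff=0.0000 vs cont=8.1121 → 8.1121 [wait]  node(4,3) S=203.5263 payoff=0.0000 vs cont=0.0000 → 0.0000 [wait]  node(4,4) S=283.6994 payoff=0.0000 vs cont=0.0000 → 0.0000 [wait]
k=3: node(3,0) S=88.7209 payoff=52.1991 vs cont=49.3654 → 52.1991 [stop]  node(3,1) S=123.6698 payoff=17.2502 vs cont=21.1447 → 21.1447 [wait]  node(3,2) S=172.3858 payoff=0.0000 vs cont=3.8148 → 3.8148 [wait]  node(3,3) S=240.2921 payoff=0.0000 vs cont=0.0000 → 0.0000 [wait]
k=2: node(2,0) S=104.7478 payoff=36.1722 vs cont=35.3233 → 36.1722 [stop]  node(2,1) S=146.0100 payoff=0.0000 vs cont=11.8877 → 11.8877 [wait]  node(2,2) S=203.5263 payoff=0.0000 vs cont=1.7940 → 1.7940 [wait]
k=1: node(1,0) S=123.6698 payoff=17.2502 vs cont=23.0688 → 23.0688 [wait]  node(1,1) S=172.3858 payoff=0.0000 vs cont=6.5046 → 6.5046 [wait]
k=0: node(0,0) S=146.0100 payoff=0.0000 vs cont=14.1634 → 14.1634 [wait]

price = 14.1634
tree:
14.1634
23.0688 6.5046
36.1722 11.8877 1.7940
52.1991 21.1447 3.8148 0.0000
65.7738 36.1722 8.1121 0.0000 0.0000
77.2715 52.1991 17.2502 0.0000 0.0000 0.0000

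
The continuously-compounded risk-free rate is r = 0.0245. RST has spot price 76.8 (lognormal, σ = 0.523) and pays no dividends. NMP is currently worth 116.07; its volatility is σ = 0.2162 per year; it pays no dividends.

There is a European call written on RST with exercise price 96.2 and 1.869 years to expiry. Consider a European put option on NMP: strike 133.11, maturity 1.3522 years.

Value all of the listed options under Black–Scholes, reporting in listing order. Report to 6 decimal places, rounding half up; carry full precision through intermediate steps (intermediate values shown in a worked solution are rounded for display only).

[RST call K=96.2]
σ√T = 0.523·√1.869 = 0.715000
d₁ = (ln(S/K) + (r+σ²/2)T) / (σ√T) = (ln(76.8/96.2) + (0.0245+0.523²/2)·1.869) / 0.715000 = (-0.225225 + 0.301403) / 0.715000 = 0.106543
d₂ = d₁ − σ√T = 0.106543 − 0.715000 = -0.608457
e^{−rT} = 0.955242
N(d₁) = 0.542424,  N(d₂) = 0.271442
price = S·N(d₁) − K·e^{−rT}·N(d₂) = 41.658195 − 24.943987 = 16.714208
[NMP put K=133.11]
σ√T = 0.2162·√1.3522 = 0.251406
d₁ = (ln(S/K) + (r+σ²/2)T) / (σ√T) = (ln(116.07/133.11) + (0.0245+0.2162²/2)·1.3522) / 0.251406 = (-0.136982 + 0.064731) / 0.251406 = -0.287387
d₂ = d₁ − σ√T = -0.287387 − 0.251406 = -0.538793
e^{−rT} = 0.967414
N(−d₁) = 0.613092,  N(−d₂) = 0.704985
price = K·e^{−rT}·N(−d₂) − S·N(−d₁) = 90.782690 − 71.161593 = 19.621097

price(RST call K=96.2) = 16.714208
price(NMP put K=133.11) = 19.621097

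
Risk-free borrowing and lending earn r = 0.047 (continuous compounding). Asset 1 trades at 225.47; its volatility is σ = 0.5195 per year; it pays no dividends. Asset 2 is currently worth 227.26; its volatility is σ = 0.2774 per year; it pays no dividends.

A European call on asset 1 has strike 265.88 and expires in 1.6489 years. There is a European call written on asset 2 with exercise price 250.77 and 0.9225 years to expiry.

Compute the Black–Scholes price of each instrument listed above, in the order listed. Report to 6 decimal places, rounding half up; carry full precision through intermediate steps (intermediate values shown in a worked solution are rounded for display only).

[asset 1 call K=265.88]
σ√T = 0.5195·√1.6489 = 0.667087
d₁ = (ln(S/K) + (r+σ²/2)T) / (σ√T) = (ln(225.47/265.88) + (0.047+0.5195²/2)·1.6489) / 0.667087 = (-0.164858 + 0.300001) / 0.667087 = 0.202587
d₂ = d₁ − σ√T = 0.202587 − 0.667087 = -0.464501
e^{−rT} = 0.925429
N(d₁) = 0.580271,  N(d₂) = 0.321145
price = S·N(d₁) − K·e^{−rT}·N(d₂) = 130.833703 − 79.018575 = 51.815128
[asset 2 call K=250.77]
σ√T = 0.2774·√0.9225 = 0.266434
d₁ = (ln(S/K) + (r+σ²/2)T) / (σ√T) = (ln(227.26/250.77) + (0.047+0.2774²/2)·0.9225) / 0.266434 = (-0.098441 + 0.078851) / 0.266434 = -0.073528
d₂ = d₁ − σ√T = -0.073528 − 0.266434 = -0.339962
e^{−rT} = 0.957569
N(d₁) = 0.470693,  N(d₂) = 0.366943
price = S·N(d₁) − K·e^{−rT}·N(d₂) = 106.969670 − 88.113748 = 18.855922

price(asset 1 call K=265.88) = 51.815128
price(asset 2 call K=250.77) = 18.855922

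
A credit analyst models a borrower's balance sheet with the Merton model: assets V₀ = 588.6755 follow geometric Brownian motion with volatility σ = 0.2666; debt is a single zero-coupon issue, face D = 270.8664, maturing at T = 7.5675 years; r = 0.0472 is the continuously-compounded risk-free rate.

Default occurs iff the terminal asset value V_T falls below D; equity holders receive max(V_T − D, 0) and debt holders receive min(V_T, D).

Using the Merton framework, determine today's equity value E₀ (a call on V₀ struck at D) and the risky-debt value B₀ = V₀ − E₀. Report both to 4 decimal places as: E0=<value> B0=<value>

E0=405.3236 B0=183.3519

Work the structural quantities from V₀ = 588.6755 against face 270.8664:
d₁ = [ln(V₀/D) + (r + σ²/2)T] / (σ√T)
   = [ln(588.6755/270.8664) + (0.0472 + 0.5·0.2666²)·7.5675] / (0.2666·√7.5675)
   = [0.776249 + 0.626118] / 0.733392 = 1.912166
d₂ = d₁ − σ√T = 1.912166 − 0.733392 = 1.178773
N(d₁) = 0.972073,  N(d₂) = 0.880756,  e^(−rT) = 0.699642
E₀ = V₀·N(d₁) − D·e^(−rT)·N(d₂)
   = 588.6755·0.972073 − 270.8664·0.699642·0.880756 = 405.323600
B₀ = V₀ − E₀ = 588.6755 − 405.323600 = 183.351900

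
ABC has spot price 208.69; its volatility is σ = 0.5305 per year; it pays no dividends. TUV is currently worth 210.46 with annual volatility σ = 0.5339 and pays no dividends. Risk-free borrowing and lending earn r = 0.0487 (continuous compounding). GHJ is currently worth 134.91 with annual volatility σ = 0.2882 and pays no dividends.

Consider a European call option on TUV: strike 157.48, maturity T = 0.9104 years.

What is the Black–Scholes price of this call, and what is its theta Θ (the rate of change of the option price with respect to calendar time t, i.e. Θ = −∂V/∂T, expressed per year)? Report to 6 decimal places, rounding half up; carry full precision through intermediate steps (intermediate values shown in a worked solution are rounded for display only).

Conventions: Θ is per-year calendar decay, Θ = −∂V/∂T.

σ√T = 0.5339·√0.9104 = 0.509420
d₁ = (ln(S/K) + (r+σ²/2)T) / (σ√T) = (ln(210.46/157.48) + (0.0487+0.5339²/2)·0.9104) / 0.509420 = (0.289997 + 0.174091) / 0.509420 = 0.911012
d₂ = d₁ − σ√T = 0.911012 − 0.509420 = 0.401592
e^{−rT} = 0.956632
N(d₁) = 0.818856,  N(d₂) = 0.656008
Call price V = S·N(d₁) − K·e^{−rT}·N(d₂) = 172.336349 − 98.827872 = 73.508477
φ(d₁) = (1/√(2π))·e^{−d₁²/2} = 0.263445
Θ = −S·φ(d₁)·σ/(2√T) − r·K·e^{−rT}·N(d₂) = −15.512202 − 4.812917 = -20.325119

price = 73.508477
Θ = -20.325119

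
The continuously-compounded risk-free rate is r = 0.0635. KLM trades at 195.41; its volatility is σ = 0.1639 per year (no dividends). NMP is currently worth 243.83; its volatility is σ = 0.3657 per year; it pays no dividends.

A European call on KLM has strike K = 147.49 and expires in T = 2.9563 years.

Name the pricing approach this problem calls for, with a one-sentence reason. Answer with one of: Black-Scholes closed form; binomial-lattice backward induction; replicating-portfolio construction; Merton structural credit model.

framework: Black-Scholes closed form

Key observation: the instrument is a plain European call (strike 147.49) on a lognormal asset; the exact continuous-time formula applies directly.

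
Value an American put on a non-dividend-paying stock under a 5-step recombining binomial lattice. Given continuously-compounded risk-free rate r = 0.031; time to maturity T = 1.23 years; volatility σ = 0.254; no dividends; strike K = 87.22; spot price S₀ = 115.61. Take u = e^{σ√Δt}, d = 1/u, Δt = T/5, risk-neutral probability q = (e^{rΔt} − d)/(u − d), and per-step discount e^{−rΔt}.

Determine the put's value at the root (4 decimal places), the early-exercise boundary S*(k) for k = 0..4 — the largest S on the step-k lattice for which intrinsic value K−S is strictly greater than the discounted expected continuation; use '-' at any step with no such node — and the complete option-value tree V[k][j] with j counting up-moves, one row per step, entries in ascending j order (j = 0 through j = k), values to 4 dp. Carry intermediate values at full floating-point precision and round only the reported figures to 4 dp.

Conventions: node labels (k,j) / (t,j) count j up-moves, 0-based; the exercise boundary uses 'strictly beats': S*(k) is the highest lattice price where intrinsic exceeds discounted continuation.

params: Δt=0.24600 u=1.13426 d=0.88163 q=0.49885 e^(-rΔt)=0.99240
t_5 payoffs: 25.6409 7.9957 0.0000 0.0000 0.0000 0.0000
t_4: node(4,0) S=69.8467 payoff=17.3733 vs cont=16.7107 → 17.3733 [stop]  node(4,1) S=89.8609 payoff=0.0000 vs cont=3.9766 → 3.9766 [wait]  node(4,2) S=115.6100 payoff=0.0000 vs cont=0.0000 → 0.0000 [wait]  node(4,3) S=148.7374 payoff=0.0000 vs cont=0.0000 → 0.0000 [wait]  node(4,4) S=191.3572 payoff=0.0000 vs cont=0.0000 → 0.0000 [wait]  ⇒ S*(4)=69.8467
t_3: node(3,0) S=79.2243 payoff=7.9957 vs cont=10.6092 → 10.6092 [wait]  node(3,1) S=101.9255 payoff=0.0000 vs cont=1.9778 → 1.9778 [wait]  node(3,2) S=131.1317 payoff=0.0000 vs cont=0.0000 → 0.0000 [wait]  node(3,3) S=168.7068 payoff=0.0000 vs cont=0.0000 → 0.0000 [wait]  ⇒ S*(3)=-
t_2: node(2,0) S=89.8609 payoff=0.0000 vs cont=6.2555 → 6.2555 [wait]  node(2,1) S=115.6100 payoff=0.0000 vs cont=0.9836 → 0.9836 [wait]  node(2,2) S=148.7374 payoff=0.0000 vs cont=0.0000 → 0.0000 [wait]  ⇒ S*(2)=-
t_1: node(1,0) S=101.9255 payoff=0.0000 vs cont=3.5981 → 3.5981 [wait]  node(1,1) S=131.1317 payoff=0.0000 vs cont=0.4892 → 0.4892 [wait]  ⇒ S*(1)=-
t_0: node(0,0) S=115.6100 payoff=0.0000 vs cont=2.0317 → 2.0317 [wait]  ⇒ S*(0)=-

price = 2.0317
boundary = - - - - 69.8467
tree:
2.0317
3.5981 0.4892
6.2555 0.9836 0.0000
10.6092 1.9778 0.0000 0.0000
17.3733 3.9766 0.0000 0.0000 0.0000
25.6409 7.9957 0.0000 0.0000 0.0000 0.0000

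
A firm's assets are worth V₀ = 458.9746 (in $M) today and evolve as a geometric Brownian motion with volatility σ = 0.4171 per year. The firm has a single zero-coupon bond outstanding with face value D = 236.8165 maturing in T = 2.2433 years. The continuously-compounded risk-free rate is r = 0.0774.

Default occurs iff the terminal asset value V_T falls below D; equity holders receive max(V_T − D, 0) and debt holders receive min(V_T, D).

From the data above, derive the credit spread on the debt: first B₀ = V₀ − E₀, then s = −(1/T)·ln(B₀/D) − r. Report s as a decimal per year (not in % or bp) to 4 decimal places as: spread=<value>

spread=0.0175

Apply the equity-as-call identities (strike 236.8165, horizon 2.2433 years):
d₁ = [ln(V₀/D) + (r + σ²/2)T] / (σ√T)
   = [ln(458.9746/236.8165) + (0.0774 + 0.5·0.4171²)·2.2433] / (0.4171·√2.2433)
   = [0.661709 + 0.368768] / 0.624718 = 1.649508
d₂ = d₁ − σ√T = 1.649508 − 0.624718 = 1.024790
N(d₁) = 0.950478,  N(d₂) = 0.847269,  e^(−rT) = 0.840607
E₀ = V₀·N(d₁) − D·e^(−rT)·N(d₂)
   = 458.9746·0.950478 − 236.8165·0.840607·0.847269 = 267.579927
B₀ = V₀ − E₀ = 458.9746 − 267.579927 = 191.394673
spread = −(1/T)·ln(B₀/D) − r = −(1/2.2433)·ln(191.394673/236.8165) − 0.0774 = 0.01752620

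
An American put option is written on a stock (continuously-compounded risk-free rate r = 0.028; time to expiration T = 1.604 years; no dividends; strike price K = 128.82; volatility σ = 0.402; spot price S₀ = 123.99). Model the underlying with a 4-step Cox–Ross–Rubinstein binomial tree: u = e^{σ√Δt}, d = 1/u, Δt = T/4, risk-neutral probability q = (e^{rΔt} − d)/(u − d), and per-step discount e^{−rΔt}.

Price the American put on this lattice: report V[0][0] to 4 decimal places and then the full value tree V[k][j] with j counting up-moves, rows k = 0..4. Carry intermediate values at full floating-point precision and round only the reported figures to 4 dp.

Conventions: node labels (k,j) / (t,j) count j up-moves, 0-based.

price = 24.9128
tree:
24.9128
37.5371 10.6250
54.2997 18.6754 1.3841
71.0479 32.6963 2.5856 0.0000
84.0319 54.2997 4.8300 0.0000 0.0000

Δt=0.40100, u=1.28990, d=0.77525, q=0.45864, disc=e^(-rΔt)=0.98883
k=4 terminal: V=max(K-S,0) → 84.0319 54.2997 4.8300 0.0000 0.0000
k=3: j=0 S=57.7721 intr=71.0479 cont=69.6096 V=71.0479[EX]; j=1 S=96.1237 intr=32.6963 cont=31.2580 V=32.6963[EX]; j=2 S=159.9347 intr=0.0000 cont=2.5856 V=2.5856[hold]; j=3 S=266.1061 intr=0.0000 cont=0.0000 V=0.0000[hold]
k=2: j=0 S=74.5203 intr=54.2997 cont=52.8614 V=54.2997[EX]; j=1 S=123.9900 intr=4.8300 cont=18.6754 V=18.6754[hold]; j=2 S=206.2998 intr=0.0000 cont=1.3841 V=1.3841[hold]
k=1: j=0 S=96.1237 intr=32.6963 cont=37.5371 V=37.5371[hold]; j=1 S=159.9347 intr=0.0000 cont=10.6250 V=10.6250[hold]
k=0: j=0 S=123.9900 intr=4.8300 cont=24.9128 V=24.9128[hold]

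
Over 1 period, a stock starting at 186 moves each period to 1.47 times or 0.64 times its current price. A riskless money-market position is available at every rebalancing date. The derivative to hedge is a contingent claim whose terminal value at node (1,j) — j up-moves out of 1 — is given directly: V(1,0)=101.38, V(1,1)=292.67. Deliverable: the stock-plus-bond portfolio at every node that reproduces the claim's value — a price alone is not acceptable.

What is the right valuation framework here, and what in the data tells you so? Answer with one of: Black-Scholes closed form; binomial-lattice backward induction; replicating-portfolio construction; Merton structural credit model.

Key observation: the task asks for the hedge itself — share and bond holdings at every node of the 1-period tree on spot 186 with factors 1.47/0.64 — which is exactly what the replicating-portfolio construction produces.

framework: replicating-portfolio construction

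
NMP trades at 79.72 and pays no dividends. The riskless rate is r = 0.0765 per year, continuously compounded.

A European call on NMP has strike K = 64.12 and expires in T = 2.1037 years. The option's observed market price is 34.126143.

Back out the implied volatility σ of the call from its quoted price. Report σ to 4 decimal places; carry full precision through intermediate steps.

At σ = 0.5051 the Black–Scholes value reproduces the quote:
σ√T = 0.5051·√2.1037 = 0.732604
d₁ = (ln(S/K) + (r+σ²/2)T) / (σ√T) = (ln(79.72/64.12) + (0.0765+0.5051²/2)·2.1037) / 0.732604 = (0.217764 + 0.429287) / 0.732604 = 0.883221
d₂ = d₁ − σ√T = 0.883221 − 0.732604 = 0.150617
e^{−rT} = 0.851349
N(d₁) = 0.811442,  N(d₂) = 0.559861
V = S·N(d₁) − K·e^{−rT}·N(d₂) = 64.688130 − 30.561987 = 34.126143 (the quoted price), and the Black–Scholes price is strictly increasing in σ, so σ is unique

sigma = 0.5051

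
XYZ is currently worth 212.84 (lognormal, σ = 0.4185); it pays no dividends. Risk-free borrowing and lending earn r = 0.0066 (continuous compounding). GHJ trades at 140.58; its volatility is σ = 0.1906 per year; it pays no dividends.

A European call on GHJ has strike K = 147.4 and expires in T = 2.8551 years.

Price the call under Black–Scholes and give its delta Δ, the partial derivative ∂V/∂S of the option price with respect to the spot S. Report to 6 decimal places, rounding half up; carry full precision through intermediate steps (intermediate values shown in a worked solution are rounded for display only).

σ√T = 0.1906·√2.8551 = 0.322058
d₁ = (ln(S/K) + (r+σ²/2)T) / (σ√T) = (ln(140.58/147.4) + (0.0066+0.1906²/2)·2.8551) / 0.322058 = (-0.047373 + 0.070704) / 0.322058 = 0.072443
d₂ = d₁ − σ√T = 0.072443 − 0.322058 = -0.249614
e^{−rT} = 0.981333
N(d₁) = 0.528875,  N(d₂) = 0.401443
Call price V = S·N(d₁) − K·e^{−rT}·N(d₂) = 74.349315 − 58.068088 = 16.281227
Δ = N(d₁) = 0.528875

price = 16.281227
Δ = 0.528875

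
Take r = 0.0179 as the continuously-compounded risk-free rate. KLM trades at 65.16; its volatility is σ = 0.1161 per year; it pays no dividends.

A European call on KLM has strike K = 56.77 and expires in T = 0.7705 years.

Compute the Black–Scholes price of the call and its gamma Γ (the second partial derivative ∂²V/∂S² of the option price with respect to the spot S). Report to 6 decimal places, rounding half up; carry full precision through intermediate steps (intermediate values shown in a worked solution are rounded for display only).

price = 9.352869
Γ = 0.018387

σ√T = 0.1161·√0.7705 = 0.101910
d₁ = (ln(S/K) + (r+σ²/2)T) / (σ√T) = (ln(65.16/56.77) + (0.0179+0.1161²/2)·0.7705) / 0.101910 = (0.137838 + 0.018985) / 0.101910 = 1.538828
d₂ = d₁ − σ√T = 1.538828 − 0.101910 = 1.436918
e^{−rT} = 0.986303
N(d₁) = 0.938077,  N(d₂) = 0.924629
Call price V = S·N(d₁) − K·e^{−rT}·N(d₂) = 61.125087 − 51.772218 = 9.352869
φ(d₁) = (1/√(2π))·e^{−d₁²/2} = 0.122098
Γ = φ(d₁) / (S·σ·√T) = 0.018387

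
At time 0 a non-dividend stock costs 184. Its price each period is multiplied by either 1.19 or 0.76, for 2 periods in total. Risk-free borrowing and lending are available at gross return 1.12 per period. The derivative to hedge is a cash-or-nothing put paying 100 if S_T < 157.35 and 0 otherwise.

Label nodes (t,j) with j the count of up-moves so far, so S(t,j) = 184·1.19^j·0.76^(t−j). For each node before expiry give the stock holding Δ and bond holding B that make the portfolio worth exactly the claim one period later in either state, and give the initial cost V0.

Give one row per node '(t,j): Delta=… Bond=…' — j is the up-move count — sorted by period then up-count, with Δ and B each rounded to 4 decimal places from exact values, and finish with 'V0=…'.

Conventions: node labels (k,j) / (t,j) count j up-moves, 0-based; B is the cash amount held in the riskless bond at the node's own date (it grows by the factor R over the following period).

(0,0): Delta=-0.1837 Bond=35.9147
(1,0): Delta=-1.6630 Bond=247.0930
(1,1): Delta=0.0000 Bond=0.0000
V0=2.1126

The replicating-portfolio and risk-neutral prices coincide; use p* = (1.12−0.76)/(1.19−0.76) = 0.8372 for the latter.
Expiry values: V(2,0)=100.0000, V(2,1)=0.0000, V(2,2)=0.0000
  t=1,j=0: stock 139.8400 → up 166.4096 (V=0.0000), down 106.2784 (V=100.0000). Price 14.5349; hedge Δ=-1.6630, bond B=247.0930.
  t=1,j=1: stock 218.9600 → up 260.5624 (V=0.0000), down 166.4096 (V=0.0000). Price 0.0000; hedge Δ=0.0000, bond B=0.0000.
  t=0,j=0: stock 184.0000 → up 218.9600 (V=0.0000), down 139.8400 (V=14.5349). Price 2.1126; hedge Δ=-0.1837, bond B=35.9147.
Verification: the root portfolio costs Δ(0,0)·S0 + B(0,0) = 2.1126, matching V0.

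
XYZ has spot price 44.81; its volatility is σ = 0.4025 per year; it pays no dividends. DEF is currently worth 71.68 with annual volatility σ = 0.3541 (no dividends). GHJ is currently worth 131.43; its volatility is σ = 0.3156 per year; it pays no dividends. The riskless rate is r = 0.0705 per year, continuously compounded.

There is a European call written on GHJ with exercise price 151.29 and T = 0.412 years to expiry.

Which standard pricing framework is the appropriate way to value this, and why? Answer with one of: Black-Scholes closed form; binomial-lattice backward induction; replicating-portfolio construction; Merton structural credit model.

framework: Black-Scholes closed form

Key observation: the strike-151.29 call on GHJ is European-exercise on a continuously-modelled lognormal underlying, so its value is a single closed-form evaluation.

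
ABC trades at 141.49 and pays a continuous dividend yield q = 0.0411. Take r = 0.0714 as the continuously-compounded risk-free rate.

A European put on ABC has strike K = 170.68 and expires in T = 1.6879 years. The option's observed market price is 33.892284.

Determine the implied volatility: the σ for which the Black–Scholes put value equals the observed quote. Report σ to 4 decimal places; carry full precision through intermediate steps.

At σ = 0.3155 the Black–Scholes value reproduces the quote:
σ√T = 0.3155·√1.6879 = 0.409895
d₁ = (ln(S/K) + (r−q+σ²/2)T) / (σ√T) = (ln(141.49/170.68) + (0.0714−0.0411+0.3155²/2)·1.6879) / 0.409895 = (-0.187561 + 0.135150) / 0.409895 = -0.127865
d₂ = d₁ − σ√T = -0.127865 − 0.409895 = -0.537760
e^{−rT} = 0.886463
e^{−qT} = 0.932979
N(−d₁) = 0.550872,  N(−d₂) = 0.704629
V = K·e^{−rT}·N(−d₂) − S·e^{−qT}·N(−d₁) = 106.611335 − 72.719051 = 33.892284 (matching the quote); vega is positive throughout, so no other σ reproduces this price

sigma = 0.3155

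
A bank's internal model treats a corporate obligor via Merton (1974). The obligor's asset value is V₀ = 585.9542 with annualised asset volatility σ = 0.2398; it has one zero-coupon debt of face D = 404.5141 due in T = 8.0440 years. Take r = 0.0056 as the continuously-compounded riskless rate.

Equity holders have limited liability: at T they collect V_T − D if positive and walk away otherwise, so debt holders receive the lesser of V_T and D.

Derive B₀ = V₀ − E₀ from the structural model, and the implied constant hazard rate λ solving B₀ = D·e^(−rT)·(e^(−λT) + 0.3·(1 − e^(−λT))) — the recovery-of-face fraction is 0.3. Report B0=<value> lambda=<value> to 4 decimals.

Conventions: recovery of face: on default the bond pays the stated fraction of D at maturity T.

With assets at 585.9542 and a single debt payment of 404.5141 at 8.0440 years:
d₁ = [ln(V₀/D) + (r + σ²/2)T] / (σ√T)
   = [ln(585.9542/404.5141) + (0.0056 + 0.5·0.2398²)·8.0440] / (0.2398·√8.0440)
   = [0.370555 + 0.276328] / 0.680119 = 0.951131
d₂ = d₁ − σ√T = 0.951131 − 0.680119 = 0.271011
N(d₁) = 0.829231,  N(d₂) = 0.606809,  e^(−rT) = 0.955953
E₀ = V₀·N(d₁) − D·e^(−rT)·N(d₂)
   = 585.9542·0.829231 − 404.5141·0.955953·0.606809 = 251.240527
B₀ = V₀ − E₀ = 585.9542 − 251.240527 = 334.713673
e^(−λT) = (B₀·e^(rT)/D − 0.3)/(1 − 0.3) = (334.7137·1.046076/404.5141 − 0.3)/0.7 = 0.80796008
λ = −ln(0.80796008)/8.0440 = 0.026510

B0=334.7137 lambda=0.0265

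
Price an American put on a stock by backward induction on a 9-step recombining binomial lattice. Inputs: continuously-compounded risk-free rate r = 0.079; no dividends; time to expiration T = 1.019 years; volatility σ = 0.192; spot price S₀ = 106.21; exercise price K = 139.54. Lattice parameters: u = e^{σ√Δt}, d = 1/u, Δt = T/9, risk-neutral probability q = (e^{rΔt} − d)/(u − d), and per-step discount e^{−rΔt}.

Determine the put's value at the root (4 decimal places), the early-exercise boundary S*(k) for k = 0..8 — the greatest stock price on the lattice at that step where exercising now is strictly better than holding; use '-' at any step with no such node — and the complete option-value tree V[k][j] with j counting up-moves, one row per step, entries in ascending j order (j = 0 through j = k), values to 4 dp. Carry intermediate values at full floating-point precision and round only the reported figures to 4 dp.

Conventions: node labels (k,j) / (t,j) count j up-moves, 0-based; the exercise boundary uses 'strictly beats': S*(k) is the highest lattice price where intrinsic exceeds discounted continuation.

params: Δt=0.11322 u=1.06674 d=0.93744 q=0.55334 e^(-rΔt)=0.99110
t_9 payoffs: 80.1591 71.9688 62.6487 52.0431 39.9748 26.2418 10.6146 0.0000 0.0000 0.0000
t_8: node(8,0) S=63.3438 payoff=76.1962 vs cont=74.9536 → 76.1962 [stop]  node(8,1) S=72.0808 payoff=67.4592 vs cont=66.2167 → 67.4592 [stop]  node(8,2) S=82.0228 payoff=57.5172 vs cont=56.2746 → 57.5172 [stop]  node(8,3) S=93.3362 payoff=46.2038 vs cont=44.9612 → 46.2038 [stop]  node(8,4) S=106.2100 payoff=33.3300 vs cont=32.0874 → 33.3300 [stop]  node(8,5) S=120.8595 payoff=18.6805 vs cont=17.4380 → 18.6805 [stop]  node(8,6) S=137.5296 payoff=2.0104 vs cont=4.6989 → 4.6989 [wait]  node(8,7) S=156.4989 payoff=0.0000 vs cont=0.0000 → 0.0000 [wait]  node(8,8) S=178.0847 payoff=0.0000 vs cont=0.0000 → 0.0000 [wait]  ⇒ S*(8)=120.8595
t_7: node(7,0) S=67.5712 payoff=71.9688 vs cont=70.7262 → 71.9688 [stop]  node(7,1) S=76.8913 payoff=62.6487 vs cont=61.4062 → 62.6487 [stop]  node(7,2) S=87.4969 payoff=52.0431 vs cont=50.8006 → 52.0431 [stop]  node(7,3) S=99.5652 payoff=39.9748 vs cont=38.7322 → 39.9748 [stop]  node(7,4) S=113.2982 payoff=26.2418 vs cont=24.9992 → 26.2418 [stop]  node(7,5) S=128.9254 payoff=10.6146 vs cont=10.8465 → 10.8465 [wait]  node(7,6) S=146.7080 payoff=0.0000 vs cont=2.0801 → 2.0801 [wait]  node(7,7) S=166.9433 payoff=0.0000 vs cont=0.0000 → 0.0000 [wait]  ⇒ S*(7)=113.2982
t_6: node(6,0) S=72.0808 payoff=67.4592 vs cont=66.2167 → 67.4592 [stop]  node(6,1) S=82.0228 payoff=57.5172 vs cont=56.2746 → 57.5172 [stop]  node(6,2) S=93.3362 payoff=46.2038 vs cont=44.9612 → 46.2038 [stop]  node(6,3) S=106.2100 payoff=33.3300 vs cont=32.0874 → 33.3300 [stop]  node(6,4) S=120.8595 payoff=18.6805 vs cont=17.5651 → 18.6805 [stop]  node(6,5) S=137.5296 payoff=2.0104 vs cont=5.9423 → 5.9423 [wait]  node(6,6) S=156.4989 payoff=0.0000 vs cont=0.9208 → 0.9208 [wait]  ⇒ S*(6)=120.8595
t_5: node(5,0) S=76.8913 payoff=62.6487 vs cont=61.4062 → 62.6487 [stop]  node(5,1) S=87.4969 payoff=52.0431 vs cont=50.8006 → 52.0431 [stop]  node(5,2) S=99.5652 payoff=39.9748 vs cont=38.7322 → 39.9748 [stop]  node(5,3) S=113.2982 payoff=26.2418 vs cont=24.9992 → 26.2418 [stop]  node(5,4) S=128.9254 payoff=10.6146 vs cont=11.5284 → 11.5284 [wait]  node(5,5) S=146.7080 payoff=0.0000 vs cont=3.1355 → 3.1355 [wait]  ⇒ S*(5)=113.2982
t_4: node(4,0) S=82.0228 payoff=57.5172 vs cont=56.2746 → 57.5172 [stop]  node(4,1) S=93.3362 payoff=46.2038 vs cont=44.9612 → 46.2038 [stop]  node(4,2) S=106.2100 payoff=33.3300 vs cont=32.0874 → 33.3300 [stop]  node(4,3) S=120.8595 payoff=18.6805 vs cont=17.9391 → 18.6805 [stop]  node(4,4) S=137.5296 payoff=2.0104 vs cont=6.8230 → 6.8230 [wait]  ⇒ S*(4)=120.8595
t_3: node(3,0) S=87.4969 payoff=52.0431 vs cont=50.8006 → 52.0431 [stop]  node(3,1) S=99.5652 payoff=39.9748 vs cont=38.7322 → 39.9748 [stop]  node(3,2) S=113.2982 payoff=26.2418 vs cont=24.9992 → 26.2418 [stop]  node(3,3) S=128.9254 payoff=10.6146 vs cont=12.0113 → 12.0113 [wait]  ⇒ S*(3)=113.2982
t_2: node(2,0) S=93.3362 payoff=46.2038 vs cont=44.9612 → 46.2038 [stop]  node(2,1) S=106.2100 payoff=33.3300 vs cont=32.0874 → 33.3300 [stop]  node(2,2) S=120.8595 payoff=18.6805 vs cont=18.2039 → 18.6805 [stop]  ⇒ S*(2)=120.8595
t_1: node(1,0) S=99.5652 payoff=39.9748 vs cont=38.7322 → 39.9748 [stop]  node(1,1) S=113.2982 payoff=26.2418 vs cont=24.9992 → 26.2418 [stop]  ⇒ S*(1)=113.2982
t_0: node(0,0) S=106.2100 payoff=33.3300 vs cont=32.0874 → 33.3300 [stop]  ⇒ S*(0)=106.2100

price = 33.3300
boundary = 106.2100 113.2982 120.8595 113.2982 120.8595 113.2982 120.8595 113.2982 120.8595
tree:
33.3300
39.9748 26.2418
46.2038 33.3300 18.6805
52.0431 39.9748 26.2418 12.0113
57.5172 46.2038 33.3300 18.6805 6.8230
62.6487 52.0431 39.9748 26.2418 11.5284 3.1355
67.4592 57.5172 46.2038 33.3300 18.6805 5.9423 0.9208
71.9688 62.6487 52.0431 39.9748 26.2418 10.8465 2.0801 0.0000
76.1962 67.4592 57.5172 46.2038 33.3300 18.6805 4.6989 0.0000 0.0000
80.1591 71.9688 62.6487 52.0431 39.9748 26.2418 10.6146 0.0000 0.0000 0.0000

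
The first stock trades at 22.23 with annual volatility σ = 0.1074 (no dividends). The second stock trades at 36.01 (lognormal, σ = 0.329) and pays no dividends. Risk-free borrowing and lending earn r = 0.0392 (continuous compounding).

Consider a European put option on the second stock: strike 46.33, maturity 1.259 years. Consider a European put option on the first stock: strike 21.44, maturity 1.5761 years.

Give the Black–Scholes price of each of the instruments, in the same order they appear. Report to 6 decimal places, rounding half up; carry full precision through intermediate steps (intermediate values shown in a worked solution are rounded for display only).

price(the second stock put K=46.33) = 10.758870
price(the first stock put K=21.44) = 0.389234

[the second stock put K=46.33]
σ√T = 0.329·√1.259 = 0.369155
d₁ = (ln(S/K) + (r+σ²/2)T) / (σ√T) = (ln(36.01/46.33) + (0.0392+0.329²/2)·1.259) / 0.369155 = (-0.251993 + 0.117491) / 0.369155 = -0.364352
d₂ = d₁ − σ√T = -0.364352 − 0.369155 = -0.733507
e^{−rT} = 0.951845
N(−d₁) = 0.642203,  N(−d₂) = 0.768375
price = K·e^{−rT}·N(−d₂) − S·N(−d₁) = 33.884584 − 23.125714 = 10.758870
[the first stock put K=21.44]
σ√T = 0.1074·√1.5761 = 0.134833
d₁ = (ln(S/K) + (r+σ²/2)T) / (σ√T) = (ln(22.23/21.44) + (0.0392+0.1074²/2)·1.5761) / 0.134833 = (0.036184 + 0.070873) / 0.134833 = 0.794001
d₂ = d₁ − σ√T = 0.794001 − 0.134833 = 0.659168
e^{−rT} = 0.940087
N(−d₁) = 0.213598,  N(−d₂) = 0.254894
price = K·e^{−rT}·N(−d₂) − S·N(−d₁) = 5.137507 − 4.748273 = 0.389234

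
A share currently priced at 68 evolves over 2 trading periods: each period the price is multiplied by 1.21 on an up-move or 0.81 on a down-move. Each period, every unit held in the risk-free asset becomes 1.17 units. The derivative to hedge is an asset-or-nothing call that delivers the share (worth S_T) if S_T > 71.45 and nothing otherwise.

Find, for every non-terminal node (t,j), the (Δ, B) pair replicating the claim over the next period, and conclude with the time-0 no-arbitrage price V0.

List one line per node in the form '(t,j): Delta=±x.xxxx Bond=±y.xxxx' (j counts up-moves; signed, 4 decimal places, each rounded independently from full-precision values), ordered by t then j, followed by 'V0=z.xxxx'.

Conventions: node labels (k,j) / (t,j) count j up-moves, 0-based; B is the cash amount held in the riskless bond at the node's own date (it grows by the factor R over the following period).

(0,0): Delta=2.8156 Bond=-132.5487
(1,0): Delta=0.0000 Bond=0.0000
(1,1): Delta=3.0250 Bond=-172.3133
V0=58.9105

No-arbitrage ⇒ martingale measure with p* = (R−d)/(u−d) = 0.9000.
Terminal payoffs: V(2,0)=0.0000, V(2,1)=0.0000, V(2,2)=99.5588
(1,0): S=55.0800. Δ = (V_up−V_dn)/(S_up−S_dn) = (0.0000−0.0000)/(66.6468−44.6148) = 0.0000. V = [p*·0.0000 + (1−p*)·0.0000]/1.17 = 0.0000. B = V − Δ·S = 0.0000.
(1,1): S=82.2800. Δ = (V_up−V_dn)/(S_up−S_dn) = (99.5588−0.0000)/(99.5588−66.6468) = 3.0250. V = [p*·99.5588 + (1−p*)·0.0000]/1.17 = 76.5837. B = V − Δ·S = -172.3133.
(0,0): S=68.0000. Δ = (V_up−V_dn)/(S_up−S_dn) = (76.5837−0.0000)/(82.2800−55.0800) = 2.8156. V = [p*·76.5837 + (1−p*)·0.0000]/1.17 = 58.9105. B = V − Δ·S = -132.5487.
Verification: the root portfolio costs Δ(0,0)·S0 + B(0,0) = 58.9105, matching V0.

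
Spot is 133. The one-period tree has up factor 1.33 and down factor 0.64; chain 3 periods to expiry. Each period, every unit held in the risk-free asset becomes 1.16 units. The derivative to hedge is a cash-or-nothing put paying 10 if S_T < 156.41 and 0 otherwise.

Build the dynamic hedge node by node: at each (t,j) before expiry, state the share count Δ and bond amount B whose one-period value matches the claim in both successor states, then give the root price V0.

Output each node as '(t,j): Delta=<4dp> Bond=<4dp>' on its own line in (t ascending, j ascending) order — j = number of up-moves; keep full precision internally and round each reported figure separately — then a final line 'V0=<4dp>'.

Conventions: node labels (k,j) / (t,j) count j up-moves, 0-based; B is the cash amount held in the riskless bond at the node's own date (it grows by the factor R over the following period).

No-arbitrage ⇒ martingale measure with p* = (R−d)/(u−d) = 0.7536.
At maturity the claim pays: V(3,0)=10.0000, V(3,1)=10.0000, V(3,2)=10.0000, V(3,3)=0.0000
Node (2,0) S=54.4768: V=(p*·10.0000+(1−p*)·10.0000)/1.16=8.6207; Δ=(10.0000−10.0000)/(72.4541−34.8652)=0.0000; B=V−Δ·S=8.6207
Node (2,1) S=113.2096: V=(p*·10.0000+(1−p*)·10.0000)/1.16=8.6207; Δ=(10.0000−10.0000)/(150.5688−72.4541)=0.0000; B=V−Δ·S=8.6207
Node (2,2) S=235.2637: V=(p*·0.0000+(1−p*)·10.0000)/1.16=2.1239; Δ=(0.0000−10.0000)/(312.9007−150.5688)=-0.0616; B=V−Δ·S=16.6167
Node (1,0) S=85.1200: V=(p*·8.6207+(1−p*)·8.6207)/1.16=7.4316; Δ=(8.6207−8.6207)/(113.2096−54.4768)=0.0000; B=V−Δ·S=7.4316
Node (1,1) S=176.8900: V=(p*·2.1239+(1−p*)·8.6207)/1.16=3.2109; Δ=(2.1239−8.6207)/(235.2637−113.2096)=-0.0532; B=V−Δ·S=12.6264
Node (0,0) S=133.0000: V=(p*·3.2109+(1−p*)·7.4316)/1.16=3.6644; Δ=(3.2109−7.4316)/(176.8900−85.1200)=-0.0460; B=V−Δ·S=9.7815
Check: Δ(0,0)·S0 + B(0,0) = 3.6644 = V0.

(0,0): Delta=-0.0460 Bond=9.7815
(1,0): Delta=0.0000 Bond=7.4316
(1,1): Delta=-0.0532 Bond=12.6264
(2,0): Delta=0.0000 Bond=8.6207
(2,1): Delta=0.0000 Bond=8.6207
(2,2): Delta=-0.0616 Bond=16.6167
V0=3.6644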